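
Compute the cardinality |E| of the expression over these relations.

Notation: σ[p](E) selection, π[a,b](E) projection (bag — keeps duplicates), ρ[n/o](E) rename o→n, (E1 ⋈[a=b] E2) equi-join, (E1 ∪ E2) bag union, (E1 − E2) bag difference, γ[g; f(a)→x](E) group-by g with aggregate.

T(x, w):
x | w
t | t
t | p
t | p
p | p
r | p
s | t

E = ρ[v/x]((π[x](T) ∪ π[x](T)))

Stepwise |·|:
  T → 6
  π[x](T) → 6
  T → 6
  π[x](T) → 6
  (π[x](T) ∪ π[x](T)) → 12
  ρ[v/x]((π[x](T) ∪ π[x](T))) → 12

|E| = 12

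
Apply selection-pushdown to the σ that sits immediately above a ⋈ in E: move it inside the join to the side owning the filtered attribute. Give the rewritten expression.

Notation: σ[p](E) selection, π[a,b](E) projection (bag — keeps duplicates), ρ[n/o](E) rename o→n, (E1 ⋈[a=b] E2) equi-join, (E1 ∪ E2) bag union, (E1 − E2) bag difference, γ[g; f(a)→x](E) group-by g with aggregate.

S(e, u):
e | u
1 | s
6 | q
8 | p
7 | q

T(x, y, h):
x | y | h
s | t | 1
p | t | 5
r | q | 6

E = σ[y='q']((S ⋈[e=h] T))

σ filters on y, owned by the right side.
E' = (S ⋈[e=h] σ[y='q'](T))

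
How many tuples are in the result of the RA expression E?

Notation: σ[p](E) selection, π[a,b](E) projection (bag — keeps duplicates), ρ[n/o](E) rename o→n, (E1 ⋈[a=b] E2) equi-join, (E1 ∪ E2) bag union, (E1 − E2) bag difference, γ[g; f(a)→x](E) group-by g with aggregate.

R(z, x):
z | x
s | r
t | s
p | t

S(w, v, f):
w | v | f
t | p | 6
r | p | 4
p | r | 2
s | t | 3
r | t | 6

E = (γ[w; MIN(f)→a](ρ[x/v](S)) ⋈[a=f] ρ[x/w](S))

Stepwise |·|:
  S → 5
  ρ[x/v](S) → 5
  γ[w; MIN(f)→a](ρ[x/v](S)) → 4
  S → 5
  ρ[x/w](S) → 5
  (γ[w; MIN(f)→a](ρ[x/v](S)) ⋈[a=f] ρ[x/w](S)) → 5

|E| = 5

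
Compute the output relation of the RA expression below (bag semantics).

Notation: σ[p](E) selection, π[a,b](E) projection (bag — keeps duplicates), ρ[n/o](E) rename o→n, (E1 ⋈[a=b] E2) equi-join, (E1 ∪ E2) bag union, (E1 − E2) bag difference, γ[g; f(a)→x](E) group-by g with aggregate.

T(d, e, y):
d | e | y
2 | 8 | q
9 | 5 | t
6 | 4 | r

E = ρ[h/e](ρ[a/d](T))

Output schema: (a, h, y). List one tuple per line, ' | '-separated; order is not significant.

Row counts bottom-up:
  T → 3
  ρ[a/d](T) → 3
  ρ[h/e](ρ[a/d](T)) → 3

== RESULT ==
a | h | y
2 | 8 | q
6 | 4 | r
9 | 5 | t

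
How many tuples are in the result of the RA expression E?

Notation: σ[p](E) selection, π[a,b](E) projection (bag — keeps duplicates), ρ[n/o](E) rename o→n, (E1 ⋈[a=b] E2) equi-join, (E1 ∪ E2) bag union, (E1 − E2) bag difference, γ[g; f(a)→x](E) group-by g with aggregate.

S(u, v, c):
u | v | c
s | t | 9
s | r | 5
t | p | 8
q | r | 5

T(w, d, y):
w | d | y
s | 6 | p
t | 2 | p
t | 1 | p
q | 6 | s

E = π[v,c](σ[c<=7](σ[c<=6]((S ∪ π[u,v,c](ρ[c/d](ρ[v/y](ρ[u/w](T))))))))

Subexpression sizes:
  S → 4
  T → 4
  ρ[u/w](T) → 4
  ρ[v/y](ρ[u/w](T)) → 4
  ρ[c/d](ρ[v/y](ρ[u/w](T))) → 4
  π[u,v,c](ρ[c/d](ρ[v/y](ρ[u/w](T)))) → 4
  (S ∪ π[u,v,c](ρ[c/d](ρ[v/y](ρ[u/w](T))))) → 8
  σ[c<=6]((S ∪ π[u,v,c](ρ[c/d](ρ[v/y](ρ[u/w](T)))))) → 6
  σ[c<=7](σ[c<=6]((S ∪ π[u,v,c](ρ[c/d](ρ[v/y](ρ[u/w](T))))))) → 6
  π[v,c](σ[c<=7](σ[c<=6]((S ∪ π[u,v,c](ρ[c/d](ρ[v/y](ρ[u/w](T)))))))) → 6

|E| = 6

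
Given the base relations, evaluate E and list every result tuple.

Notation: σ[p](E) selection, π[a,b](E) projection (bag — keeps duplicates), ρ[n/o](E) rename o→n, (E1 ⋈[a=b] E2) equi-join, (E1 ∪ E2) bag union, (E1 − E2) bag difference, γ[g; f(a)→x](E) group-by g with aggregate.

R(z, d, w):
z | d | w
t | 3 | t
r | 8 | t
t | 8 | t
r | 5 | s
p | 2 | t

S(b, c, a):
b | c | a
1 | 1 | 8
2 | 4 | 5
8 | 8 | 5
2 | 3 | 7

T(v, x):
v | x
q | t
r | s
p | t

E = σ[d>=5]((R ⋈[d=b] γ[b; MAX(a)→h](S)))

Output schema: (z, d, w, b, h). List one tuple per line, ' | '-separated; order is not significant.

Subexpression sizes:
  R → 5
  S → 4
  γ[b; MAX(a)→h](S) → 3
  (R ⋈[d=b] γ[b; MAX(a)→h](S)) → 3
  σ[d>=5]((R ⋈[d=b] γ[b; MAX(a)→h](S))) → 2

== RESULT ==
z | d | w | b | h
r | 8 | t | 8 | 5
t | 8 | t | 8 | 5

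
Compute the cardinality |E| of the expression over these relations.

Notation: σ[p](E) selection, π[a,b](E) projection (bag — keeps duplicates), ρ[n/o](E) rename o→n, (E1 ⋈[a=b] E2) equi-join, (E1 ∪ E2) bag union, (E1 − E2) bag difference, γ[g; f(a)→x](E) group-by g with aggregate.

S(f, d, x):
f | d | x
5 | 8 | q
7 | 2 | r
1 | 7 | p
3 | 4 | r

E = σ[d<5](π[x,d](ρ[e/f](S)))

Per-node cardinality:
  S → 4
  ρ[e/f](S) → 4
  π[x,d](ρ[e/f](S)) → 4
  σ[d<5](π[x,d](ρ[e/f](S))) → 2

|E| = 2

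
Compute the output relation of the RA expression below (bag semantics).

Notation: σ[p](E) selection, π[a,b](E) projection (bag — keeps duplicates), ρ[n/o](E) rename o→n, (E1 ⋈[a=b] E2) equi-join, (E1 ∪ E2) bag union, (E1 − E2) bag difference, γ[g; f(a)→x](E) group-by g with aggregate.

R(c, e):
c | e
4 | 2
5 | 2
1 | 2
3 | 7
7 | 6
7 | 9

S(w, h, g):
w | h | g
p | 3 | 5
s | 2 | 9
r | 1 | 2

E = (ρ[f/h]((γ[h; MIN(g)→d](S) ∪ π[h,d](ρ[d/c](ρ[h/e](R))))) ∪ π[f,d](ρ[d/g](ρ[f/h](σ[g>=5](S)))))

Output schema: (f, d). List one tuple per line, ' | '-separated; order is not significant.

Row counts bottom-up:
  S → 3
  γ[h; MIN(g)→d](S) → 3
  R → 6
  ρ[h/e](R) → 6
  ρ[d/c](ρ[h/e](R)) → 6
  π[h,d](ρ[d/c](ρ[h/e](R))) → 6
  (γ[h; MIN(g)→d](S) ∪ π[h,d](ρ[d/c](ρ[h/e](R)))) → 9
  ρ[f/h]((γ[h; MIN(g)→d](S) ∪ π[h,d](ρ[d/c](ρ[h/e](R))))) → 9
  S → 3
  σ[g>=5](S) → 2
  ρ[f/h](σ[g>=5](S)) → 2
  ρ[d/g](ρ[f/h](σ[g>=5](S))) → 2
  π[f,d](ρ[d/g](ρ[f/h](σ[g>=5](S)))) → 2
  (ρ[f/h]((γ[h; MIN(g)→d](S) ∪ π[h,d](ρ[d/c](ρ[h/e](R))))) ∪ π[f,d](ρ[d/g](ρ[f/h](σ[g>=5](S))))) → 11

== RESULT ==
f | d
1 | 2
2 | 1
2 | 4
2 | 5
2 | 9
2 | 9
3 | 5
3 | 5
6 | 7
7 | 3
9 | 7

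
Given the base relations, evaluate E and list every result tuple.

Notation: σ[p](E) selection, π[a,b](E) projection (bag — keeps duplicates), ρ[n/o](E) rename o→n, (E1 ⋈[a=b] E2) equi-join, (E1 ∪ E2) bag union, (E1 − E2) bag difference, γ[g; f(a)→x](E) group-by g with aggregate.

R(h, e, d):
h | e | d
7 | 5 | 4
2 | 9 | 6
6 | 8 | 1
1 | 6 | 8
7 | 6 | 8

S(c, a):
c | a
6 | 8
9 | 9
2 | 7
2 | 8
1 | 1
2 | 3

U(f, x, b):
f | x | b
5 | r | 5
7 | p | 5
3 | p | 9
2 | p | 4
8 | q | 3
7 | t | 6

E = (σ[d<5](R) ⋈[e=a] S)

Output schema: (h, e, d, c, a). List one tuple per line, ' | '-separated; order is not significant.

Row counts bottom-up:
  R → 5
  σ[d<5](R) → 2
  S → 6
  (σ[d<5](R) ⋈[e=a] S) → 2

== RESULT ==
h | e | d | c | a
6 | 8 | 1 | 2 | 8
6 | 8 | 1 | 6 | 8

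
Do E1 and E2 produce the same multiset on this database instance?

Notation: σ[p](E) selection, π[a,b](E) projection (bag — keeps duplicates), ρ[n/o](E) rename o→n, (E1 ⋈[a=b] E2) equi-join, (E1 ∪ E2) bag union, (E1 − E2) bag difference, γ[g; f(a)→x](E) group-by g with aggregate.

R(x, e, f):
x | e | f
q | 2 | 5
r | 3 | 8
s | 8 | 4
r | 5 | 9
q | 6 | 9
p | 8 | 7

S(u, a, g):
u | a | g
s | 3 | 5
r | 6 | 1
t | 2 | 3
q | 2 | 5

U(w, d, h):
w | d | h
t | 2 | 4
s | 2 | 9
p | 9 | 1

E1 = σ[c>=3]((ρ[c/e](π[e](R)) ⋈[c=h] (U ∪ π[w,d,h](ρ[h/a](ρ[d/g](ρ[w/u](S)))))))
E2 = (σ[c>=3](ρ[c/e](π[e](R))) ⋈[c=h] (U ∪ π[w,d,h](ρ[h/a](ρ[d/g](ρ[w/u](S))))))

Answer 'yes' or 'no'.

E1 row counts bottom-up:
  R → 6
  π[e](R) → 6
  ρ[c/e](π[e](R)) → 6
  U → 3
  S → 4
  ρ[w/u](S) → 4
  ρ[d/g](ρ[w/u](S)) → 4
  ρ[h/a](ρ[d/g](ρ[w/u](S))) → 4
  π[w,d,h](ρ[h/a](ρ[d/g](ρ[w/u](S)))) → 4
  (U ∪ π[w,d,h](ρ[h/a](ρ[d/g](ρ[w/u](S))))) → 7
  (ρ[c/e](π[e](R)) ⋈[c=h] (U ∪ π[w,d,h](ρ[h/a](ρ[d/g](ρ[w/u](S)))))) → 4
  σ[c>=3]((ρ[c/e](π[e](R)) ⋈[c=h] (U ∪ π[w,d,h](ρ[h/a](ρ[d/g](ρ[w/u](S))))))) → 2
E2 row counts bottom-up:
  R → 6
  π[e](R) → 6
  ρ[c/e](π[e](R)) → 6
  σ[c>=3](ρ[c/e](π[e](R))) → 5
  U → 3
  S → 4
  ρ[w/u](S) → 4
  ρ[d/g](ρ[w/u](S)) → 4
  ρ[h/a](ρ[d/g](ρ[w/u](S))) → 4
  π[w,d,h](ρ[h/a](ρ[d/g](ρ[w/u](S)))) → 4
  (U ∪ π[w,d,h](ρ[h/a](ρ[d/g](ρ[w/u](S))))) → 7
  (σ[c>=3](ρ[c/e](π[e](R))) ⋈[c=h] (U ∪ π[w,d,h](ρ[h/a](ρ[d/g](ρ[w/u](S)))))) → 2

E1 and E2 produce the same multiset:
c | w | d | h
3 | s | 5 | 3
6 | r | 1 | 6

yes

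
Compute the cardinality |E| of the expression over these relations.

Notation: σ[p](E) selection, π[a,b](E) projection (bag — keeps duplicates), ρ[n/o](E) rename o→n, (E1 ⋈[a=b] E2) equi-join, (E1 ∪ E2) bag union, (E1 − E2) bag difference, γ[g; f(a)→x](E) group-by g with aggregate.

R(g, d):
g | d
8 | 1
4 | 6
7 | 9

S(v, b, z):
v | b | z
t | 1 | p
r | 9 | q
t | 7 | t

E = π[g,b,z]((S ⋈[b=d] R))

Row counts bottom-up:
  S → 3
  R → 3
  (S ⋈[b=d] R) → 2
  π[g,b,z]((S ⋈[b=d] R)) → 2

|E| = 2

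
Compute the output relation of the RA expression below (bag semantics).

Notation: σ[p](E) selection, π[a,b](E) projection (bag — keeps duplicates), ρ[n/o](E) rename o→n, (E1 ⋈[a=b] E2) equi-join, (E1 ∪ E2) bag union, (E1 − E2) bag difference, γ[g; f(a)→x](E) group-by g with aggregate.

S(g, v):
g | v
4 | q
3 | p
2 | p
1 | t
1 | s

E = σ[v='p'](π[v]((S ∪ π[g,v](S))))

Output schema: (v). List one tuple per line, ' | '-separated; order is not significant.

Subexpression sizes:
  S → 5
  S → 5
  π[g,v](S) → 5
  (S ∪ π[g,v](S)) → 10
  π[v]((S ∪ π[g,v](S))) → 10
  σ[v='p'](π[v]((S ∪ π[g,v](S)))) → 4

== RESULT ==
v
p
p
p
p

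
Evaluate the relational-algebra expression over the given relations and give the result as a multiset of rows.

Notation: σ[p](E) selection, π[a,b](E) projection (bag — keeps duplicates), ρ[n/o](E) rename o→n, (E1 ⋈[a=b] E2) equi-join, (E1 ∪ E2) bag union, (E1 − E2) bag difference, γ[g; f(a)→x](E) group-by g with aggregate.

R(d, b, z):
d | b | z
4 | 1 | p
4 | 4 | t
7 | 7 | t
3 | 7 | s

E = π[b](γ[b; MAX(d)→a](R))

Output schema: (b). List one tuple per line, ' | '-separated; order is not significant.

Row counts bottom-up:
  R → 4
  γ[b; MAX(d)→a](R) → 3
  π[b](γ[b; MAX(d)→a](R)) → 3

== RESULT ==
b
1
4
7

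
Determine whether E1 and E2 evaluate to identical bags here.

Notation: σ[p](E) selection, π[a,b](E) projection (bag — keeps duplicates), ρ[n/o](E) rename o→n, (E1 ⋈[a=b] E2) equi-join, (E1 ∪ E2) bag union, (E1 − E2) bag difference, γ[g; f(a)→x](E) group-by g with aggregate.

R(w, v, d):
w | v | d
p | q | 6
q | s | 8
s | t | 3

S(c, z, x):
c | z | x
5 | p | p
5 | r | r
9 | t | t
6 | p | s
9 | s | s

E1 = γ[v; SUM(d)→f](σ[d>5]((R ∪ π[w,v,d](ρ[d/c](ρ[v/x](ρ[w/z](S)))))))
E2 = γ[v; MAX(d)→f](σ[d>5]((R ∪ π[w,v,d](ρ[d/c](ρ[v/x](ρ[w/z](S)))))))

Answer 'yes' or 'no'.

E1 per-node cardinality:
  R → 3
  S → 5
  ρ[w/z](S) → 5
  ρ[v/x](ρ[w/z](S)) → 5
  ρ[d/c](ρ[v/x](ρ[w/z](S))) → 5
  π[w,v,d](ρ[d/c](ρ[v/x](ρ[w/z](S)))) → 5
  (R ∪ π[w,v,d](ρ[d/c](ρ[v/x](ρ[w/z](S))))) → 8
  σ[d>5]((R ∪ π[w,v,d](ρ[d/c](ρ[v/x](ρ[w/z](S)))))) → 5
  γ[v; SUM(d)→f](σ[d>5]((R ∪ π[w,v,d](ρ[d/c](ρ[v/x](ρ[w/z](S))))))) → 3
E2 per-node cardinality:
  R → 3
  S → 5
  ρ[w/z](S) → 5
  ρ[v/x](ρ[w/z](S)) → 5
  ρ[d/c](ρ[v/x](ρ[w/z](S))) → 5
  π[w,v,d](ρ[d/c](ρ[v/x](ρ[w/z](S)))) → 5
  (R ∪ π[w,v,d](ρ[d/c](ρ[v/x](ρ[w/z](S))))) → 8
  σ[d>5]((R ∪ π[w,v,d](ρ[d/c](ρ[v/x](ρ[w/z](S)))))) → 5
  γ[v; MAX(d)→f](σ[d>5]((R ∪ π[w,v,d](ρ[d/c](ρ[v/x](ρ[w/z](S))))))) → 3

E1 result:
v | f
q | 6
s | 23
t | 9
E2 result:
v | f
q | 6
s | 9
t | 9
Witness: ('s', 9) appears 0× in E1 but 1× in E2.

no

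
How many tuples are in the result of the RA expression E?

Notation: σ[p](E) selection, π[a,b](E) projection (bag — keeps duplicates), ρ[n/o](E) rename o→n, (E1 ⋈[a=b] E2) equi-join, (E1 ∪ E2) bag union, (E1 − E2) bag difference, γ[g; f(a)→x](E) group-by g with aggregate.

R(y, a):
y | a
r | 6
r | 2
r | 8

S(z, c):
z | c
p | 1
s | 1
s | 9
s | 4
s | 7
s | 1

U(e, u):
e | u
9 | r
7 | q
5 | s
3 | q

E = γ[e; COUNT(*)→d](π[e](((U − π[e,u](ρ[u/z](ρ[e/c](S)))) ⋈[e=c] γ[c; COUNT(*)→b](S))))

Row counts bottom-up:
  U → 4
  S → 6
  ρ[e/c](S) → 6
  ρ[u/z](ρ[e/c](S)) → 6
  π[e,u](ρ[u/z](ρ[e/c](S))) → 6
  (U − π[e,u](ρ[u/z](ρ[e/c](S)))) → 4
  S → 6
  γ[c; COUNT(*)→b](S) → 4
  ((U − π[e,u](ρ[u/z](ρ[e/c](S)))) ⋈[e=c] γ[c; COUNT(*)→b](S)) → 2
  π[e](((U − π[e,u](ρ[u/z](ρ[e/c](S)))) ⋈[e=c] γ[c; COUNT(*)→b](S))) → 2
  γ[e; COUNT(*)→d](π[e](((U − π[e,u](ρ[u/z](ρ[e/c](S)))) ⋈[e=c] γ[c; COUNT(*)→b](S)))) → 2

|E| = 2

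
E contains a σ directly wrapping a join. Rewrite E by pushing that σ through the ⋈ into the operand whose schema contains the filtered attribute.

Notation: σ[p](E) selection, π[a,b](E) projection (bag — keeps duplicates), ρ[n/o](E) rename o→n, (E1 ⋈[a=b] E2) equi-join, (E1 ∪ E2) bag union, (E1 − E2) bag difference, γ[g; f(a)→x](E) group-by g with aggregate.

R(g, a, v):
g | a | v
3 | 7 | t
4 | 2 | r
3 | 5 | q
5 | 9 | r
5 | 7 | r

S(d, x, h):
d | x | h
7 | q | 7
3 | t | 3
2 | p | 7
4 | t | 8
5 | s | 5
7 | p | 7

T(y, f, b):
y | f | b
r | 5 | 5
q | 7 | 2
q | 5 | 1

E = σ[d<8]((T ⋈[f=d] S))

σ filters on d, owned by the right side.
E' = (T ⋈[f=d] σ[d<8](S))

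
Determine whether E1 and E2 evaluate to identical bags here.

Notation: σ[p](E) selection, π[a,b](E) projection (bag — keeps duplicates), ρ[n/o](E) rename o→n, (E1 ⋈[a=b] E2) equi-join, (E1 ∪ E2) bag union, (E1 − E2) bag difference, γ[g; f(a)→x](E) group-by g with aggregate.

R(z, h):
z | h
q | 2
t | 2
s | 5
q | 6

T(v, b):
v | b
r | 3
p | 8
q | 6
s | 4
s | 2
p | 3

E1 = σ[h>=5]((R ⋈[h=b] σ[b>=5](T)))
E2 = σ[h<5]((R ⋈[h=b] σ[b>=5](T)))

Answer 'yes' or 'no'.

E1 row counts bottom-up:
  R → 4
  T → 6
  σ[b>=5](T) → 2
  (R ⋈[h=b] σ[b>=5](T)) → 1
  σ[h>=5]((R ⋈[h=b] σ[b>=5](T))) → 1
E2 row counts bottom-up:
  R → 4
  T → 6
  σ[b>=5](T) → 2
  (R ⋈[h=b] σ[b>=5](T)) → 1
  σ[h<5]((R ⋈[h=b] σ[b>=5](T))) → 0

E1 result:
z | h | v | b
q | 6 | q | 6
E2 result:
z | h | v | b
(0 rows)
Witness: ('q', 6, 'q', 6) appears 1× in E1 but 0× in E2.

no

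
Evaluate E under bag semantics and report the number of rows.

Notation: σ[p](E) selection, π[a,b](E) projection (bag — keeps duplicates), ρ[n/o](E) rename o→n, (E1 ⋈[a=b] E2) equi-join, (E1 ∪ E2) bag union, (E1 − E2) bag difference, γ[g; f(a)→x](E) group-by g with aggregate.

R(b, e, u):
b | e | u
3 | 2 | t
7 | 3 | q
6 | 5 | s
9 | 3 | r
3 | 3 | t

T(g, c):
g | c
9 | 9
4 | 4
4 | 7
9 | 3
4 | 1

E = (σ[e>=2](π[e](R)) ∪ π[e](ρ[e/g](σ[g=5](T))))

Row counts bottom-up:
  R → 5
  π[e](R) → 5
  σ[e>=2](π[e](R)) → 5
  T → 5
  σ[g=5](T) → 0
  ρ[e/g](σ[g=5](T)) → 0
  π[e](ρ[e/g](σ[g=5](T))) → 0
  (σ[e>=2](π[e](R)) ∪ π[e](ρ[e/g](σ[g=5](T)))) → 5

|E| = 5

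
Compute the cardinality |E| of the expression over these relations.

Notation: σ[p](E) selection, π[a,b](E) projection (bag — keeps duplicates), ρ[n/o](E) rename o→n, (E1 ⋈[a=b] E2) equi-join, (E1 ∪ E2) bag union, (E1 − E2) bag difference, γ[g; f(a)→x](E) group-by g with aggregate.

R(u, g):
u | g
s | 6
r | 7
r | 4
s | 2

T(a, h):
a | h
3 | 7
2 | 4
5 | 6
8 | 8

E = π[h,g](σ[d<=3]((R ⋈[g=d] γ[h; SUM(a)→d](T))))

Per-node cardinality:
  R → 4
  T → 4
  γ[h; SUM(a)→d](T) → 4
  (R ⋈[g=d] γ[h; SUM(a)→d](T)) → 1
  σ[d<=3]((R ⋈[g=d] γ[h; SUM(a)→d](T))) → 1
  π[h,g](σ[d<=3]((R ⋈[g=d] γ[h; SUM(a)→d](T)))) → 1

|E| = 1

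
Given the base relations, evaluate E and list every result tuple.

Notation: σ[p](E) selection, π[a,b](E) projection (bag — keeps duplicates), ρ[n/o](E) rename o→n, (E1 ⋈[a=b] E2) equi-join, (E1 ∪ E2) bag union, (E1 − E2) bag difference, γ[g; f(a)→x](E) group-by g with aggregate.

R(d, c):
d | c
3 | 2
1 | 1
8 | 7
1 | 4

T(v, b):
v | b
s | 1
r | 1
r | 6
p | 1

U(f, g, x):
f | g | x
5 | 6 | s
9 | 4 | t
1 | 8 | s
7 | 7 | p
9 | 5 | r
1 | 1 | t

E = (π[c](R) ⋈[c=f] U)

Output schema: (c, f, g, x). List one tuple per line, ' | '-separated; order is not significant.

Row counts bottom-up:
  R → 4
  π[c](R) → 4
  U → 6
  (π[c](R) ⋈[c=f] U) → 3

== RESULT ==
c | f | g | x
1 | 1 | 1 | t
1 | 1 | 8 | s
7 | 7 | 7 | p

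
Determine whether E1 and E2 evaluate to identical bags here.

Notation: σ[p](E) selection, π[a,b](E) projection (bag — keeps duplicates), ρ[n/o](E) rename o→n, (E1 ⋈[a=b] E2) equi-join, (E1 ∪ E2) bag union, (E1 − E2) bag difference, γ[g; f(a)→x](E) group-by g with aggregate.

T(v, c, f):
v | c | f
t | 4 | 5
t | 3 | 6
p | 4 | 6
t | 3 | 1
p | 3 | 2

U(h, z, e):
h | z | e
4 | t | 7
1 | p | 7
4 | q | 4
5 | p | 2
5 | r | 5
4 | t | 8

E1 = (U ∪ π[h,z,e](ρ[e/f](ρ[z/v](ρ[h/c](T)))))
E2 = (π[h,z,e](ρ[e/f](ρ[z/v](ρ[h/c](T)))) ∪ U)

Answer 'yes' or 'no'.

E1 stepwise |·|:
  U → 6
  T → 5
  ρ[h/c](T) → 5
  ρ[z/v](ρ[h/c](T)) → 5
  ρ[e/f](ρ[z/v](ρ[h/c](T))) → 5
  π[h,z,e](ρ[e/f](ρ[z/v](ρ[h/c](T)))) → 5
  (U ∪ π[h,z,e](ρ[e/f](ρ[z/v](ρ[h/c](T))))) → 11
E2 stepwise |·|:
  T → 5
  ρ[h/c](T) → 5
  ρ[z/v](ρ[h/c](T)) → 5
  ρ[e/f](ρ[z/v](ρ[h/c](T))) → 5
  π[h,z,e](ρ[e/f](ρ[z/v](ρ[h/c](T)))) → 5
  U → 6
  (π[h,z,e](ρ[e/f](ρ[z/v](ρ[h/c](T)))) ∪ U) → 11

E1 and E2 produce the same multiset:
h | z | e
1 | p | 7
3 | p | 2
3 | t | 1
3 | t | 6
4 | p | 6
4 | q | 4
4 | t | 5
4 | t | 7
4 | t | 8
5 | p | 2
5 | r | 5

yes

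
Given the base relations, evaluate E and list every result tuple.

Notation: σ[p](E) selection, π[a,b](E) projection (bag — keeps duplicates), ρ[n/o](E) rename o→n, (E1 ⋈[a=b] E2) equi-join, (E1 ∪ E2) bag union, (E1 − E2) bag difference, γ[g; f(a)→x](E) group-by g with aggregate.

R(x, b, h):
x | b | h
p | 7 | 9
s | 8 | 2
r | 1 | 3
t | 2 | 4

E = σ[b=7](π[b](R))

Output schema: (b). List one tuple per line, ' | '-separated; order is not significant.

Subexpression sizes:
  R → 4
  π[b](R) → 4
  σ[b=7](π[b](R)) → 1

== RESULT ==
b
7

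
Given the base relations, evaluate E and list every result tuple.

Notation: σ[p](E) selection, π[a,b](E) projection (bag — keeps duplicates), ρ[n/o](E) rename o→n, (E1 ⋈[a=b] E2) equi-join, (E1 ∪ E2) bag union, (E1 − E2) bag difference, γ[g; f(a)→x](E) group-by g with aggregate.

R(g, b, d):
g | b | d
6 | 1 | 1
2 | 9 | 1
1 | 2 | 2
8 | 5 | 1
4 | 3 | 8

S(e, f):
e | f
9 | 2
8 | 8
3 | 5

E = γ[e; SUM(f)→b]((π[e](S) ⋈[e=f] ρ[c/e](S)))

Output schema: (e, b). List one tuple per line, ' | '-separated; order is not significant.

Row counts bottom-up:
  S → 3
  π[e](S) → 3
  S → 3
  ρ[c/e](S) → 3
  (π[e](S) ⋈[e=f] ρ[c/e](S)) → 1
  γ[e; SUM(f)→b]((π[e](S) ⋈[e=f] ρ[c/e](S))) → 1

== RESULT ==
e | b
8 | 8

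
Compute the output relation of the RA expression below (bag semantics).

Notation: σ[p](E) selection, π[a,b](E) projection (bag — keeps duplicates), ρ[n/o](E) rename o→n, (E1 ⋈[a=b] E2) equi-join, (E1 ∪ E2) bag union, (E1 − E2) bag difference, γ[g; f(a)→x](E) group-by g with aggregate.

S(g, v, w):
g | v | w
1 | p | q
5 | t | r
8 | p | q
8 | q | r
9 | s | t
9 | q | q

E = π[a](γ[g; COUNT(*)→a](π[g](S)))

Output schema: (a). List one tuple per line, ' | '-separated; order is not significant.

Stepwise |·|:
  S → 6
  π[g](S) → 6
  γ[g; COUNT(*)→a](π[g](S)) → 4
  π[a](γ[g; COUNT(*)→a](π[g](S))) → 4

== RESULT ==
a
1
1
2
2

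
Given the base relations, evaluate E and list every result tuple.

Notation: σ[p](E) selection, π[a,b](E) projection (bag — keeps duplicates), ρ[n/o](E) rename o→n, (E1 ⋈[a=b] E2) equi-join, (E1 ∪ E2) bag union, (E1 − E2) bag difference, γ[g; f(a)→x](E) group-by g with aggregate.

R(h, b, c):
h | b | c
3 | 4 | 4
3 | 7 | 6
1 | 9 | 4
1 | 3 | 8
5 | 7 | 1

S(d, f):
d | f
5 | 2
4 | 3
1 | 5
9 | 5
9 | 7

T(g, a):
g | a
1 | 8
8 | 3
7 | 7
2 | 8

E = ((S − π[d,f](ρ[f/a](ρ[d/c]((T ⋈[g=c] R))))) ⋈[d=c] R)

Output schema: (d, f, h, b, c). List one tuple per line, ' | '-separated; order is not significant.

Subexpression sizes:
  S → 5
  T → 4
  R → 5
  (T ⋈[g=c] R) → 2
  ρ[d/c]((T ⋈[g=c] R)) → 2
  ρ[f/a](ρ[d/c]((T ⋈[g=c] R))) → 2
  π[d,f](ρ[f/a](ρ[d/c]((T ⋈[g=c] R)))) → 2
  (S − π[d,f](ρ[f/a](ρ[d/c]((T ⋈[g=c] R))))) → 5
  R → 5
  ((S − π[d,f](ρ[f/a](ρ[d/c]((T ⋈[g=c] R))))) ⋈[d=c] R) → 3

== RESULT ==
d | f | h | b | c
1 | 5 | 5 | 7 | 1
4 | 3 | 1 | 9 | 4
4 | 3 | 3 | 4 | 4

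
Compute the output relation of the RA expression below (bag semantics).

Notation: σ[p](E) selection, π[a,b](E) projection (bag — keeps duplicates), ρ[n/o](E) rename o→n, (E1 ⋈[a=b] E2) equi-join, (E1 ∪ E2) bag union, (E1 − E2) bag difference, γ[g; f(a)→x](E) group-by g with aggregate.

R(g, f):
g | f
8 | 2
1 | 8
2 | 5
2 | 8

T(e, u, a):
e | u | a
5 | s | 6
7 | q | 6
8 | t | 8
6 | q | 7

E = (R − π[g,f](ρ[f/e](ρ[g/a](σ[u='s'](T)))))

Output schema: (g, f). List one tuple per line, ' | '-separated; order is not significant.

Row counts bottom-up:
  R → 4
  T → 4
  σ[u='s'](T) → 1
  ρ[g/a](σ[u='s'](T)) → 1
  ρ[f/e](ρ[g/a](σ[u='s'](T))) → 1
  π[g,f](ρ[f/e](ρ[g/a](σ[u='s'](T)))) → 1
  (R − π[g,f](ρ[f/e](ρ[g/a](σ[u='s'](T))))) → 4

== RESULT ==
g | f
1 | 8
2 | 5
2 | 8
8 | 2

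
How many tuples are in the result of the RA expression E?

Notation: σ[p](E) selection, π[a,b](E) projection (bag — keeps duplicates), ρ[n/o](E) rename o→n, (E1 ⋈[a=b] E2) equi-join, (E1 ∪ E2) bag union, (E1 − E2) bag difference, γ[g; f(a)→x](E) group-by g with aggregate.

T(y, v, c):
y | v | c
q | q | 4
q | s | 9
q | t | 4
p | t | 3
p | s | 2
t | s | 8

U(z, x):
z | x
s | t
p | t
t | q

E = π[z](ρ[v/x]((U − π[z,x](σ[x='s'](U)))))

Subexpression sizes:
  U → 3
  U → 3
  σ[x='s'](U) → 0
  π[z,x](σ[x='s'](U)) → 0
  (U − π[z,x](σ[x='s'](U))) → 3
  ρ[v/x]((U − π[z,x](σ[x='s'](U)))) → 3
  π[z](ρ[v/x]((U − π[z,x](σ[x='s'](U))))) → 3

|E| = 3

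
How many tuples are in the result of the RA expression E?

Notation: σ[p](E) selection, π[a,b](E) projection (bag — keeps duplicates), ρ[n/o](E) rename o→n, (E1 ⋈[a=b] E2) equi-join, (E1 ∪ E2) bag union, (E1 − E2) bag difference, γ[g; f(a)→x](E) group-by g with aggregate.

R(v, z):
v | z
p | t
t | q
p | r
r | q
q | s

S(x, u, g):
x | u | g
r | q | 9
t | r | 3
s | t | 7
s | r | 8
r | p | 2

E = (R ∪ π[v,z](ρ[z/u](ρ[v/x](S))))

Stepwise |·|:
  R → 5
  S → 5
  ρ[v/x](S) → 5
  ρ[z/u](ρ[v/x](S)) → 5
  π[v,z](ρ[z/u](ρ[v/x](S))) → 5
  (R ∪ π[v,z](ρ[z/u](ρ[v/x](S)))) → 10

|E| = 10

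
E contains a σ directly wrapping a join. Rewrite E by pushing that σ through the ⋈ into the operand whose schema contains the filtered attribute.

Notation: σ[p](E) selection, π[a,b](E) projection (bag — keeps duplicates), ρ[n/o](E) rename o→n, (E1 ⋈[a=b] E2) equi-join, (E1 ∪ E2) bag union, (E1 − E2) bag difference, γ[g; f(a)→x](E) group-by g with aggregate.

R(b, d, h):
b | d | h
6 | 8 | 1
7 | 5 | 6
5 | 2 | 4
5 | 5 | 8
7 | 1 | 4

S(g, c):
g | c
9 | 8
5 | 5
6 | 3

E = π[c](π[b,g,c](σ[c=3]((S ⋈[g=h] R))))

σ filters on c, owned by the left side.
E' = π[c](π[b,g,c]((σ[c=3](S) ⋈[g=h] R)))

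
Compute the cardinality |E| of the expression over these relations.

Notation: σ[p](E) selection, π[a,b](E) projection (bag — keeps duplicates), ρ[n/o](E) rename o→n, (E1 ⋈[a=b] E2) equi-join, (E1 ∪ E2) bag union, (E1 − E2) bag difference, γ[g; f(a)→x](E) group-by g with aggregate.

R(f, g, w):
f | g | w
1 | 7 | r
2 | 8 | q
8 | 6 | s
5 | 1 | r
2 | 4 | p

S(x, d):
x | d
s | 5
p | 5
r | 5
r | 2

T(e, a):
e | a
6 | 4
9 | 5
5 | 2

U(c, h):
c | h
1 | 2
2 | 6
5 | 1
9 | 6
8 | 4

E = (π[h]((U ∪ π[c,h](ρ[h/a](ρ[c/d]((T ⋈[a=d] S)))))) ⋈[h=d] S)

Subexpression sizes:
  U → 5
  T → 3
  S → 4
  (T ⋈[a=d] S) → 4
  ρ[c/d]((T ⋈[a=d] S)) → 4
  ρ[h/a](ρ[c/d]((T ⋈[a=d] S))) → 4
  π[c,h](ρ[h/a](ρ[c/d]((T ⋈[a=d] S)))) → 4
  (U ∪ π[c,h](ρ[h/a](ρ[c/d]((T ⋈[a=d] S))))) → 9
  π[h]((U ∪ π[c,h](ρ[h/a](ρ[c/d]((T ⋈[a=d] S)))))) → 9
  S → 4
  (π[h]((U ∪ π[c,h](ρ[h/a](ρ[c/d]((T ⋈[a=d] S)))))) ⋈[h=d] S) → 11

|E| = 11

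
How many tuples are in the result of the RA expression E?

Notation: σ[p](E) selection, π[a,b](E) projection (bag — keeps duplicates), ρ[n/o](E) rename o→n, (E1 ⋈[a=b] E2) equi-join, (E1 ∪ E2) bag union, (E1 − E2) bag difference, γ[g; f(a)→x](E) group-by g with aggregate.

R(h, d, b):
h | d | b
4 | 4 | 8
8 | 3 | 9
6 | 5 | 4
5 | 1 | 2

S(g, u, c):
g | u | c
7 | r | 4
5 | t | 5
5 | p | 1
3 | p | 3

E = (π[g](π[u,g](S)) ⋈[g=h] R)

Subexpression sizes:
  S → 4
  π[u,g](S) → 4
  π[g](π[u,g](S)) → 4
  R → 4
  (π[g](π[u,g](S)) ⋈[g=h] R) → 2

|E| = 2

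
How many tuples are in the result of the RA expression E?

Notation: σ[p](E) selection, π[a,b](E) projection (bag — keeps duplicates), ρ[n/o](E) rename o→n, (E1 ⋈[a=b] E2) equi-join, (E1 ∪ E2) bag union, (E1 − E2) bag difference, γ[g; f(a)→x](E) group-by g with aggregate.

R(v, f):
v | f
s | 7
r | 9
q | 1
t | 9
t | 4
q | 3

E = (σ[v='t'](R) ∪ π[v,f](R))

Subexpression sizes:
  R → 6
  σ[v='t'](R) → 2
  R → 6
  π[v,f](R) → 6
  (σ[v='t'](R) ∪ π[v,f](R)) → 8

|E| = 8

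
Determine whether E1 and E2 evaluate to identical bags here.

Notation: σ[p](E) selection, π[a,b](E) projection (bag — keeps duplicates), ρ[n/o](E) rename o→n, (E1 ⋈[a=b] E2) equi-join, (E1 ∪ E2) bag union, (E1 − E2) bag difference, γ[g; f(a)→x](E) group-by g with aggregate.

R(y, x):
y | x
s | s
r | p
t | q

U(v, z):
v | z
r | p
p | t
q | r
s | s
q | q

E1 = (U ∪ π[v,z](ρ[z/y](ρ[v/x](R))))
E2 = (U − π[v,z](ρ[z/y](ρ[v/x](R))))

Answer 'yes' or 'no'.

E1 per-node cardinality:
  U → 5
  R → 3
  ρ[v/x](R) → 3
  ρ[z/y](ρ[v/x](R)) → 3
  π[v,z](ρ[z/y](ρ[v/x](R))) → 3
  (U ∪ π[v,z](ρ[z/y](ρ[v/x](R)))) → 8
E2 per-node cardinality:
  U → 5
  R → 3
  ρ[v/x](R) → 3
  ρ[z/y](ρ[v/x](R)) → 3
  π[v,z](ρ[z/y](ρ[v/x](R))) → 3
  (U − π[v,z](ρ[z/y](ρ[v/x](R)))) → 4

E1 result:
v | z
p | r
p | t
q | q
q | r
q | t
r | p
s | s
s | s
E2 result:
v | z
p | t
q | q
q | r
r | p
Witness: ('p', 'r') appears 1× in E1 but 0× in E2.

no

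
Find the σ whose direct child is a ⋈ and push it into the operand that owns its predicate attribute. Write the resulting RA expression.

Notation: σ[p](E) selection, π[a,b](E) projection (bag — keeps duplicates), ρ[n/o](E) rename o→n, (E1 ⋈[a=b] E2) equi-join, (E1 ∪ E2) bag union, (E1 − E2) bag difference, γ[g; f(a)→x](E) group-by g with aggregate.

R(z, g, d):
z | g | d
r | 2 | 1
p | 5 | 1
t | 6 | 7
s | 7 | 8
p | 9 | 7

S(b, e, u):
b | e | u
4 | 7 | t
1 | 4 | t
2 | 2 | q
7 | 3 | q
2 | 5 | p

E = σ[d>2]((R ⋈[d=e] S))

σ filters on d, owned by the left side.
E' = (σ[d>2](R) ⋈[d=e] S)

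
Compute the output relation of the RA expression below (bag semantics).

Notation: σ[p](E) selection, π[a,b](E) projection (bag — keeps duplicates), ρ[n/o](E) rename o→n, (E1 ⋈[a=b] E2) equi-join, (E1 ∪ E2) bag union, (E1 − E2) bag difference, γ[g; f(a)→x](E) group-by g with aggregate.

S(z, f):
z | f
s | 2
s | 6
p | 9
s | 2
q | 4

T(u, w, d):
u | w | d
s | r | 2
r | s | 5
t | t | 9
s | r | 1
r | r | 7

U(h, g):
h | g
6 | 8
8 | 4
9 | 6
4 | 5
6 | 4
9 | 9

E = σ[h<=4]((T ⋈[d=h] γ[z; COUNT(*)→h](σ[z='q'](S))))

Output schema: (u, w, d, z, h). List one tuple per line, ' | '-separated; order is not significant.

Stepwise |·|:
  T → 5
  S → 5
  σ[z='q'](S) → 1
  γ[z; COUNT(*)→h](σ[z='q'](S)) → 1
  (T ⋈[d=h] γ[z; COUNT(*)→h](σ[z='q'](S))) → 1
  σ[h<=4]((T ⋈[d=h] γ[z; COUNT(*)→h](σ[z='q'](S)))) → 1

== RESULT ==
u | w | d | z | h
s | r | 1 | q | 1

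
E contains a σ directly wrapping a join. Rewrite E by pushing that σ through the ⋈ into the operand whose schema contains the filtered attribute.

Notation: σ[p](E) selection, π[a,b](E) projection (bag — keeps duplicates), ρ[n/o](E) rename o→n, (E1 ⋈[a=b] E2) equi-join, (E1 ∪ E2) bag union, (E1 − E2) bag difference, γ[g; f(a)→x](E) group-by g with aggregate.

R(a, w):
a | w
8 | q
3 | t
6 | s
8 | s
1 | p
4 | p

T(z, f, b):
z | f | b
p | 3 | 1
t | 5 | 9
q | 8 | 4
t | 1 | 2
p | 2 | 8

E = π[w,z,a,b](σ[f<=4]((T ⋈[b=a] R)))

σ filters on f, owned by the left side.
E' = π[w,z,a,b]((σ[f<=4](T) ⋈[b=a] R))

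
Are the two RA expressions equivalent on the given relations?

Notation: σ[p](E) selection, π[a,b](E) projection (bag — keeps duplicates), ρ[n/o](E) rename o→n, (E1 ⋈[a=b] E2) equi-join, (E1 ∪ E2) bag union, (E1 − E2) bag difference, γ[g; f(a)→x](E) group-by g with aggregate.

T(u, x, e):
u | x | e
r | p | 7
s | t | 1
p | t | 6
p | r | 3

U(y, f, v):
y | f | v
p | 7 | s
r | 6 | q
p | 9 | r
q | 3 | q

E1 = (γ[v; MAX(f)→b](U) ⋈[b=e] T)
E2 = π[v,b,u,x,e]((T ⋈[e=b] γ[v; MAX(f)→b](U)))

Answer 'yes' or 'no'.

E1 per-node cardinality:
  U → 4
  γ[v; MAX(f)→b](U) → 3
  T → 4
  (γ[v; MAX(f)→b](U) ⋈[b=e] T) → 2
E2 per-node cardinality:
  T → 4
  U → 4
  γ[v; MAX(f)→b](U) → 3
  (T ⋈[e=b] γ[v; MAX(f)→b](U)) → 2
  π[v,b,u,x,e]((T ⋈[e=b] γ[v; MAX(f)→b](U))) → 2

E1 and E2 produce the same multiset:
v | b | u | x | e
q | 6 | p | t | 6
s | 7 | r | p | 7

yes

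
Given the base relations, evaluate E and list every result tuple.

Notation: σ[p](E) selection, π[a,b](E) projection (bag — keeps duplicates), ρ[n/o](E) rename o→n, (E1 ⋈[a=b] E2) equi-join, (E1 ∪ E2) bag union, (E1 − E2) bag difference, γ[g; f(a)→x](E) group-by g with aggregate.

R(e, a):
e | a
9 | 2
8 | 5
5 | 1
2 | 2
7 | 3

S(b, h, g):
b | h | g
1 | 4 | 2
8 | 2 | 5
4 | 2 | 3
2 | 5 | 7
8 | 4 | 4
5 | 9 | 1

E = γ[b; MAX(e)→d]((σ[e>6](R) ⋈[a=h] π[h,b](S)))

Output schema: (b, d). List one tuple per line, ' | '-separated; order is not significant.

Row counts bottom-up:
  R → 5
  σ[e>6](R) → 3
  S → 6
  π[h,b](S) → 6
  (σ[e>6](R) ⋈[a=h] π[h,b](S)) → 3
  γ[b; MAX(e)→d]((σ[e>6](R) ⋈[a=h] π[h,b](S))) → 3

== RESULT ==
b | d
2 | 8
4 | 9
8 | 9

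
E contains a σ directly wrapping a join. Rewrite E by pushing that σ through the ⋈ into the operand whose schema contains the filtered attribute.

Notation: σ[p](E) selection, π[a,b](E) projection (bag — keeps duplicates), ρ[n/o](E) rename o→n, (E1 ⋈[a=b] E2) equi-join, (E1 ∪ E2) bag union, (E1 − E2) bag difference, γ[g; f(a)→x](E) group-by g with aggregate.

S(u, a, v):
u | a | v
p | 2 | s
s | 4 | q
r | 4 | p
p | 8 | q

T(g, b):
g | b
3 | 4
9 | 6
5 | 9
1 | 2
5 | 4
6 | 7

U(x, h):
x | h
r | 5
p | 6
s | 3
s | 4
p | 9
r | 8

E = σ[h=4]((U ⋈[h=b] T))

σ filters on h, owned by the left side.
E' = (σ[h=4](U) ⋈[h=b] T)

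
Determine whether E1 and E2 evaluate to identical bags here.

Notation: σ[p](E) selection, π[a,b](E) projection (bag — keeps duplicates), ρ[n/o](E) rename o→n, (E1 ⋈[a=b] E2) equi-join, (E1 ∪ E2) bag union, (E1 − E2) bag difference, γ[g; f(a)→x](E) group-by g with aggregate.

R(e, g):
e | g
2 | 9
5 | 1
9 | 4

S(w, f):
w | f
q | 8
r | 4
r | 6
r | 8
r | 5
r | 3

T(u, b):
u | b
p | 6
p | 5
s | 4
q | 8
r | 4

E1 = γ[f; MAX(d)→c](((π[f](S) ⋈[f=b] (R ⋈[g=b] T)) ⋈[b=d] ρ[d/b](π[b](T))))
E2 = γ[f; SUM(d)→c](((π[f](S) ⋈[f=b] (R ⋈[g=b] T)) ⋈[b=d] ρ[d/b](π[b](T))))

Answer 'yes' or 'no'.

E1 per-node cardinality:
  S → 6
  π[f](S) → 6
  R → 3
  T → 5
  (R ⋈[g=b] T) → 2
  (π[f](S) ⋈[f=b] (R ⋈[g=b] T)) → 2
  T → 5
  π[b](T) → 5
  ρ[d/b](π[b](T)) → 5
  ((π[f](S) ⋈[f=b] (R ⋈[g=b] T)) ⋈[b=d] ρ[d/b](π[b](T))) → 4
  γ[f; MAX(d)→c](((π[f](S) ⋈[f=b] (R ⋈[g=b] T)) ⋈[b=d] ρ[d/b](π[b](T)))) → 1
E2 per-node cardinality:
  S → 6
  π[f](S) → 6
  R → 3
  T → 5
  (R ⋈[g=b] T) → 2
  (π[f](S) ⋈[f=b] (R ⋈[g=b] T)) → 2
  T → 5
  π[b](T) → 5
  ρ[d/b](π[b](T)) → 5
  ((π[f](S) ⋈[f=b] (R ⋈[g=b] T)) ⋈[b=d] ρ[d/b](π[b](T))) → 4
  γ[f; SUM(d)→c](((π[f](S) ⋈[f=b] (R ⋈[g=b] T)) ⋈[b=d] ρ[d/b](π[b](T)))) → 1

E1 result:
f | c
4 | 4
E2 result:
f | c
4 | 16
Witness: (4, 4) appears 1× in E1 but 0× in E2.

no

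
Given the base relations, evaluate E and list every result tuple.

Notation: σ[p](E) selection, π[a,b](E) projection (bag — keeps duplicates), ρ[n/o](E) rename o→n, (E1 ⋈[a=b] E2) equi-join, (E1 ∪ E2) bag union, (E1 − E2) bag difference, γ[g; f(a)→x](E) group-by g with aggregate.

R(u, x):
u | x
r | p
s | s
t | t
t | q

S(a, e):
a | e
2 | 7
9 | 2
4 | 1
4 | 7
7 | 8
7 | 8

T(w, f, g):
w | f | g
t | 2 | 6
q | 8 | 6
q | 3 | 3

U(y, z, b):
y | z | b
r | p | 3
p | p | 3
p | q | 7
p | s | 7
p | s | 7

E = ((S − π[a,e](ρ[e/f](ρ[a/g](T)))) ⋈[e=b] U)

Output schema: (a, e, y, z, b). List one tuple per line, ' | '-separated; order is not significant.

Row counts bottom-up:
  S → 6
  T → 3
  ρ[a/g](T) → 3
  ρ[e/f](ρ[a/g](T)) → 3
  π[a,e](ρ[e/f](ρ[a/g](T))) → 3
  (S − π[a,e](ρ[e/f](ρ[a/g](T)))) → 6
  U → 5
  ((S − π[a,e](ρ[e/f](ρ[a/g](T)))) ⋈[e=b] U) → 6

== RESULT ==
a | e | y | z | b
2 | 7 | p | q | 7
2 | 7 | p | s | 7
2 | 7 | p | s | 7
4 | 7 | p | q | 7
4 | 7 | p | s | 7
4 | 7 | p | s | 7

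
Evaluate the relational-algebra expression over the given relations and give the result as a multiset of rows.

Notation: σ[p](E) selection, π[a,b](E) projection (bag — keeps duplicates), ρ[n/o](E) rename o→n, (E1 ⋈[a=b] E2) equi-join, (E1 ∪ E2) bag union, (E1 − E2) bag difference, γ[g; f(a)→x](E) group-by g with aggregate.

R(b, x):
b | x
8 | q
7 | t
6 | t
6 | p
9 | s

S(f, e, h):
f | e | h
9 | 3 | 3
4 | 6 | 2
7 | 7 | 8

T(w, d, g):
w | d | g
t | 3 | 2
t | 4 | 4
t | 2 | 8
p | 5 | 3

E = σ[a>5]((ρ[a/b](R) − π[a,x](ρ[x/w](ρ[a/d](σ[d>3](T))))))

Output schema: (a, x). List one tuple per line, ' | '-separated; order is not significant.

Subexpression sizes:
  R → 5
  ρ[a/b](R) → 5
  T → 4
  σ[d>3](T) → 2
  ρ[a/d](σ[d>3](T)) → 2
  ρ[x/w](ρ[a/d](σ[d>3](T))) → 2
  π[a,x](ρ[x/w](ρ[a/d](σ[d>3](T)))) → 2
  (ρ[a/b](R) − π[a,x](ρ[x/w](ρ[a/d](σ[d>3](T))))) → 5
  σ[a>5]((ρ[a/b](R) − π[a,x](ρ[x/w](ρ[a/d](σ[d>3](T)))))) → 5

== RESULT ==
a | x
6 | p
6 | t
7 | t
8 | q
9 | s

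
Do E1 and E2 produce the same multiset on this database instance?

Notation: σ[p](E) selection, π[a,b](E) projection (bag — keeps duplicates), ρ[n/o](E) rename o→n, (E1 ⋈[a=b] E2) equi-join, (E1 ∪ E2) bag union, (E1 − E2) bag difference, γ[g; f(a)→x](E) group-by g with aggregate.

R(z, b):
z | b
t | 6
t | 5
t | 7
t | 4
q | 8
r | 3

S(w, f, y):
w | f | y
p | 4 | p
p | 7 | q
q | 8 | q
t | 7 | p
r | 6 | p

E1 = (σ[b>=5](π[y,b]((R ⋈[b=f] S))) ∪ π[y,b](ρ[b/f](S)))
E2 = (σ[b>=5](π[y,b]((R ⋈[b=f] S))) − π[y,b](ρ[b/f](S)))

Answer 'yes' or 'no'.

E1 stepwise |·|:
  R → 6
  S → 5
  (R ⋈[b=f] S) → 5
  π[y,b]((R ⋈[b=f] S)) → 5
  σ[b>=5](π[y,b]((R ⋈[b=f] S))) → 4
  S → 5
  ρ[b/f](S) → 5
  π[y,b](ρ[b/f](S)) → 5
  (σ[b>=5](π[y,b]((R ⋈[b=f] S))) ∪ π[y,b](ρ[b/f](S))) → 9
E2 stepwise |·|:
  R → 6
  S → 5
  (R ⋈[b=f] S) → 5
  π[y,b]((R ⋈[b=f] S)) → 5
  σ[b>=5](π[y,b]((R ⋈[b=f] S))) → 4
  S → 5
  ρ[b/f](S) → 5
  π[y,b](ρ[b/f](S)) → 5
  (σ[b>=5](π[y,b]((R ⋈[b=f] S))) − π[y,b](ρ[b/f](S))) → 0

E1 result:
y | b
p | 4
p | 6
p | 6
p | 7
p | 7
q | 7
q | 7
q | 8
q | 8
E2 result:
y | b
(0 rows)
Witness: ('q', 8) appears 2× in E1 but 0× in E2.

no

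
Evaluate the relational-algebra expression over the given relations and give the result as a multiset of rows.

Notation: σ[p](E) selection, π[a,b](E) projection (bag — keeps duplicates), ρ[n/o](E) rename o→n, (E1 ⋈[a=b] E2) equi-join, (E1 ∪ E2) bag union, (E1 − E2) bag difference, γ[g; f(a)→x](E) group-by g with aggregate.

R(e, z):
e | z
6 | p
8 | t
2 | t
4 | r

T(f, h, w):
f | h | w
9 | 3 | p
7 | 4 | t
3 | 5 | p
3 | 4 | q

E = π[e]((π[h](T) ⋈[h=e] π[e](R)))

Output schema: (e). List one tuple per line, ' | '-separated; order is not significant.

Subexpression sizes:
  T → 4
  π[h](T) → 4
  R → 4
  π[e](R) → 4
  (π[h](T) ⋈[h=e] π[e](R)) → 2
  π[e]((π[h](T) ⋈[h=e] π[e](R))) → 2

== RESULT ==
e
4
4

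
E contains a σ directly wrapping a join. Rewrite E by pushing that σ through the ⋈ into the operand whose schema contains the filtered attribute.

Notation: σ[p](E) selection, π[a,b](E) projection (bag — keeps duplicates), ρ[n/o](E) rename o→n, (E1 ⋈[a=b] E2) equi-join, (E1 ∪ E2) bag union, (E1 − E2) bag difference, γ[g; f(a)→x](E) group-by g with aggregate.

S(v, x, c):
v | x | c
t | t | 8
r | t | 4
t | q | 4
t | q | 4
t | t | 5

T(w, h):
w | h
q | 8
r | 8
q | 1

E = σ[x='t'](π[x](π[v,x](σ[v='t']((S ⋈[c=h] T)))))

σ filters on v, owned by the left side.
E' = σ[x='t'](π[x](π[v,x]((σ[v='t'](S) ⋈[c=h] T))))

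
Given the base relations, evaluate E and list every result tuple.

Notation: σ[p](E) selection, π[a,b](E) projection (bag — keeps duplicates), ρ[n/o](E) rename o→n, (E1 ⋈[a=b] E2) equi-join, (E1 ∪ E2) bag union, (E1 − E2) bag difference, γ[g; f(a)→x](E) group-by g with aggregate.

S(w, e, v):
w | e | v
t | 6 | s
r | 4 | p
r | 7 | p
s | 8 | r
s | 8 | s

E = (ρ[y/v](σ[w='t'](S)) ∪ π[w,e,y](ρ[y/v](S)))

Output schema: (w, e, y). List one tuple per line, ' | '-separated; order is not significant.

Per-node cardinality:
  S → 5
  σ[w='t'](S) → 1
  ρ[y/v](σ[w='t'](S)) → 1
  S → 5
  ρ[y/v](S) → 5
  π[w,e,y](ρ[y/v](S)) → 5
  (ρ[y/v](σ[w='t'](S)) ∪ π[w,e,y](ρ[y/v](S))) → 6

== RESULT ==
w | e | y
r | 4 | p
r | 7 | p
s | 8 | r
s | 8 | s
t | 6 | s
t | 6 | s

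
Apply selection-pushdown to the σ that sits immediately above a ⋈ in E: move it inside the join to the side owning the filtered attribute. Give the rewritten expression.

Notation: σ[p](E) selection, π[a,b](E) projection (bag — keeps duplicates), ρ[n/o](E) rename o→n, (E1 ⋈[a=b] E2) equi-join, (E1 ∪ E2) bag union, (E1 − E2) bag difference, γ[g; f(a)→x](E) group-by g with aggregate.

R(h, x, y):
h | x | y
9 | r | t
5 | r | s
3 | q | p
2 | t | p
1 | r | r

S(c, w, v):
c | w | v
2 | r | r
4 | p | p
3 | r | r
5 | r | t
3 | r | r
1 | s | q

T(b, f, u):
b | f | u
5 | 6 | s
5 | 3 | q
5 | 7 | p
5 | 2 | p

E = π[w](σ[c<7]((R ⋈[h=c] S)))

σ filters on c, owned by the right side.
E' = π[w]((R ⋈[h=c] σ[c<7](S)))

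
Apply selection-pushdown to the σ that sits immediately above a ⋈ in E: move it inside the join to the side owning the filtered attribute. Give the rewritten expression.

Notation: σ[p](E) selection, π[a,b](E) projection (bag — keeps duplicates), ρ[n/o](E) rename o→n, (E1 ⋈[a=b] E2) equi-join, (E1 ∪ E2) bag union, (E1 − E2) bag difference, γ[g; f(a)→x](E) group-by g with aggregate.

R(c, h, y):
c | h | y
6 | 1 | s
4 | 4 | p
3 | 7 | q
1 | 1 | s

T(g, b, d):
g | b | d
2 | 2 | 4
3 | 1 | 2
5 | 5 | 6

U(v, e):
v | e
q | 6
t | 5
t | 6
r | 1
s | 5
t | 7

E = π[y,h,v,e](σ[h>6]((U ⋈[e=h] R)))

σ filters on h, owned by the right side.
E' = π[y,h,v,e]((U ⋈[e=h] σ[h>6](R)))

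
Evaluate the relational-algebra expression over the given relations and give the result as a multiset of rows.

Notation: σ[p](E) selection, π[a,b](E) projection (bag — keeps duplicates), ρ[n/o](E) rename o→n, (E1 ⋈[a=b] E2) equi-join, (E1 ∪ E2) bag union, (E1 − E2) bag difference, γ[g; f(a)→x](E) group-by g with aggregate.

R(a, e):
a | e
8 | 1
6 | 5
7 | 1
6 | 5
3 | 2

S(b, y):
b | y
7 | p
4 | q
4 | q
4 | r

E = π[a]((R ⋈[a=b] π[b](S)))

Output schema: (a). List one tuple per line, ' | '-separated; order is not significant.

Per-node cardinality:
  R → 5
  S → 4
  π[b](S) → 4
  (R ⋈[a=b] π[b](S)) → 1
  π[a]((R ⋈[a=b] π[b](S))) → 1

== RESULT ==
a
7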